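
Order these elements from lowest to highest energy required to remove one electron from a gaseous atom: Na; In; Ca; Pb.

Na < In < Ca < Pb

Na is in period 3, group 1; Ca is in period 4, group 2; In is in period 5, group 13; Pb is in period 6, group 14.
IE₁ increases left→right with effective nuclear charge and decreases top→bottom as the valence shell moves farther out.
These sit on a diagonal, where the across-period and down-group effects partly cancel.
In > Na: period and group pull opposite ways; the across-period shift dominates (558 vs 496 kJ/mol).
Ca > In: the two effects oppose for this pair; the down-group effect wins (590 vs 558 kJ/mol).
Pb > Ca: the two effects oppose for this pair; the across-period effect wins (716 vs 590 kJ/mol).
Approximate values (kJ/mol): Na 496, Ca 590, In 558, Pb 716.
So from lowest to highest: Na < In < Ca < Pb.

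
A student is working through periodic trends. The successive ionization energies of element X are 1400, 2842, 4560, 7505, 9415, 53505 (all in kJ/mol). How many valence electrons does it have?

Look for the largest jump between consecutive ionization energies: IE6/IE5 ≈ 5.7, far larger than any earlier ratio.
That jump marks the point where a core electron is being removed. So the atom has 5 valence electrons.

5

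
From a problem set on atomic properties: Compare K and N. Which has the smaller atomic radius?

N is in period 2, group 15; K is in period 4, group 1.
Across a period the added protons contract the valence shell; down a group each new principal shell makes the atom larger.
Neither a single period nor a single group — weigh both effects.
K > N: relative to N, both the across-period and down-group shifts push K's atomic radius up.
Approximate values (pm): N 71, K 196.
So N has the smaller atomic radius (N < K).

N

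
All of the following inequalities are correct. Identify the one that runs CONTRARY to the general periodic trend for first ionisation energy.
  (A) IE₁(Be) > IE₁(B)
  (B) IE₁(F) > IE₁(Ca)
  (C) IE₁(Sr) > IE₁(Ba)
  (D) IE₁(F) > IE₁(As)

The general trend: first ionisation energy increases across a period and decreases down a group.
(A) Be (period 2, group 2) vs B (period 2, group 13): the stated order contradicts the simple trend.
(B) F (period 2, group 17) vs Ca (period 4, group 2): the stated order agrees with the simple trend.
(C) Sr (period 5, group 2) vs Ba (period 6, group 2): the stated order agrees with the simple trend.
(D) F (period 2, group 17) vs As (period 4, group 15): the stated order agrees with the simple trend.
The exception is (A): removing B's lone 2p electron is easier than breaking Be's filled 2s².

(A)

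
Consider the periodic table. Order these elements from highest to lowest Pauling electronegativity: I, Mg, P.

Mg is in period 3, group 2; P is in period 3, group 15; I is in period 5, group 17.
Smaller atoms with higher effective nuclear charge are more electronegative.
Neither a single period nor a single group — weigh both effects.
P > Mg: P lies to the right of Mg in period 3, so the across-period effect alone puts P higher.
I > P: the two effects oppose for this pair; the across-period effect wins (2.66 vs 2.19).
Tabulated electronegativity (Pauling): Mg 1.31, P 2.19, I 2.66.
So from highest to lowest: I > P > Mg.

I > P > Mg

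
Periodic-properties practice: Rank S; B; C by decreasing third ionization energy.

C > B > S

Consider each +2 ion: S²⁺ still has 4 valence electrons; B²⁺ still has 1 valence electron; C²⁺ still has 2 valence electrons.
All are still removing valence electrons, so compare the +2 ions as you would atoms: IE_3 generally rises across a period (higher Z_eff) and falls down a group (larger shell), subject to the usual subshell exceptions.
Valence configurations: S²⁺ [Ne]3s²3p², B²⁺ [He]2s¹, C²⁺ [He]2s².
The numbers (kJ/mol): S 3357, B 3660, C 4620.
Overall IE_3 order: S < B < C.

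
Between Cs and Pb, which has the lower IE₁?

Cs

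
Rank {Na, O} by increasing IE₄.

IE_4 is the cost of taking one more electron from the +3 cation: Na³⁺ is already 2 electrons into the core; O³⁺ still has 3 valence electrons.
Core electrons are held far more tightly than valence electrons, so Na tops the IE_4 order.
Approximate IE_4 values (kJ/mol): Na 9543, O 7469.
Overall IE_4 order: O < Na.

O, Na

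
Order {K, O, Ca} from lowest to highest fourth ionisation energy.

The fourth ionization energy removes an electron from the +3 ion. For each element: K³⁺ is already 2 electrons into the core; O³⁺ still has 3 valence electrons; Ca³⁺ is already 1 electron into the core.
Usually core removal costs more than valence removal, but here the competition is close: a tightly held n=2 valence electron can cost more to remove than an n=3 core electron, so the actual values have to decide it.
Approximate IE_4 values (kJ/mol): K 5877, O 7469, Ca 6491.
Putting it together, IE_4: K < Ca < O.

K < Ca < O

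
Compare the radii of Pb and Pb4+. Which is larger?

Pb

Forming Pb4+ removes 4 electrons from Pb. Fewer electrons for the same nuclear charge means less shielding and a higher Z_eff on the remaining electrons.
A cation is smaller than its parent atom: Pb4+ < Pb.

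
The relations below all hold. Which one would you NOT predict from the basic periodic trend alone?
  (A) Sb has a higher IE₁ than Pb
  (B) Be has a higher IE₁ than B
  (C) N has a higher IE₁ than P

The general trend: IE₁ increases across a period and decreases down a group.
(A) Sb (period 5, group 15) vs Pb (period 6, group 14): the stated order agrees with the simple trend.
(B) Be (period 2, group 2) vs B (period 2, group 13): the stated order contradicts the simple trend.
(C) N (period 2, group 15) vs P (period 3, group 15): the stated order agrees with the simple trend.
The exception is (B): removing B's lone 2p electron is easier than breaking Be's filled 2s².

(B)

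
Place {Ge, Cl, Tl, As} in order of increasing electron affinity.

Cl is in period 3, group 17; Ge is in period 4, group 14; As is in period 4, group 15; Tl is in period 6, group 13.
EA tends to increase across a period and decrease down a group, though the pattern is less regular than for IE or radius.
Here both period and group differ, so the two effects have to be weighed against each other.
As > Tl: relative to Tl, both the across-period and down-group shifts push As's electron affinity up.
Ge > As: this pair runs against the simple trend — see the exception note.
Cl > Ge: relative to Ge, both the across-period and down-group shifts push Cl's electron affinity up.
Note the exception: Ge has a higher electron affinity than As, contrary to the simple trend — adding an electron to As's half-filled 4p³ is unfavourable, so Ge (4p²) has the more exothermic EA.
Tabulated electron affinity (kJ/mol): Cl 349, Ge 119, As 78, Tl 19.
So from lowest to highest: Tl < As < Ge < Cl.

Tl < As < Ge < Cl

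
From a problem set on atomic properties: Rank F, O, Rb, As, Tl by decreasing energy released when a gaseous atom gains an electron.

F > O > As > Rb > Tl

O is in period 2, group 16; F is in period 2, group 17; As is in period 4, group 15; Rb is in period 5, group 1; Tl is in period 6, group 13.
Adding an electron releases more energy for atoms nearer the top right (short of the noble gases).
Here both period and group differ, so the two effects have to be weighed against each other.
Rb > Tl: period and group pull opposite ways; the down-group shift dominates (47 vs 19 kJ/mol).
As > Rb: relative to Rb, both the across-period and down-group shifts push As's electron affinity up.
O > As: relative to As, both the across-period and down-group shifts push O's electron affinity up.
F > O: F lies to the right of O in period 2, so the across-period effect alone puts F higher.
Approximate values (kJ/mol): O 141, F 328, As 78, Rb 47, Tl 19.
So from highest to lowest: F > O > As > Rb > Tl.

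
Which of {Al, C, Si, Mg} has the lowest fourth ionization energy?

The fourth ionization energy removes an electron from the +3 ion. For each element: Al³⁺ is the bare [Ne] core; C³⁺ still has 1 valence electron; Si³⁺ still has 1 valence electron; Mg³⁺ is already 1 electron into the core.
Core electrons are held far more tightly than valence electrons, so Mg and Al top the IE_4 order.
Valence configurations: C³⁺ [He]2s¹, Si³⁺ [Ne]3s¹.
The numbers (kJ/mol): Al 11577, C 6223, Si 4356, Mg 10543.
Overall IE_4 order: Si < C < Mg < Al.

Si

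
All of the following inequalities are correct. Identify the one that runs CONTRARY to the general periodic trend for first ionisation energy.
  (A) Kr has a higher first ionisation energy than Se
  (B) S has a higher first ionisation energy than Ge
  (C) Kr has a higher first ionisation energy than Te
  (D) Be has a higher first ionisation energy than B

(D)

The general trend: first ionisation energy increases across a period and decreases down a group.
(A) Kr (period 4, group 18) vs Se (period 4, group 16): the stated order agrees with the simple trend.
(B) S (period 3, group 16) vs Ge (period 4, group 14): the stated order agrees with the simple trend.
(C) Kr (period 4, group 18) vs Te (period 5, group 16): the stated order agrees with the simple trend.
(D) Be (period 2, group 2) vs B (period 2, group 13): the stated order contradicts the simple trend.
The exception is (D): removing B's lone 2p electron is easier than breaking Be's filled 2s².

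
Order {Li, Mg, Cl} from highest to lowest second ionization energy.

Consider each +1 ion: Li⁺ is the bare [He] core; Mg⁺ still has 1 valence electron; Cl⁺ still has 6 valence electrons.
Core electrons are held far more tightly than valence electrons, so Li tops the IE_2 order.
Valence configurations: Mg⁺ [Ne]3s¹, Cl⁺ [Ne]3s²3p⁴.
Tabulated IE_2 (kJ/mol): Li 7298, Mg 1451, Cl 2298.
Hence IE_2: Mg < Cl < Li.

Li, Cl, Mg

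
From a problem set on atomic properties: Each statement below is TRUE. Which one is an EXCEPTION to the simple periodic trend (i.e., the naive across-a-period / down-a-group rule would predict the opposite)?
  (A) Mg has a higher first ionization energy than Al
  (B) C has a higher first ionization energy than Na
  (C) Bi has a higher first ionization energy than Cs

(A)

The general trend: first ionization energy increases across a period and decreases down a group.
(A) Mg (period 3, group 2) vs Al (period 3, group 13): the stated order contradicts the simple trend.
(B) C (period 2, group 14) vs Na (period 3, group 1): the stated order agrees with the simple trend.
(C) Bi (period 6, group 15) vs Cs (period 6, group 1): the stated order agrees with the simple trend.
The exception is (A): Al's single 3p electron is easier to remove than one from Mg's filled 3s².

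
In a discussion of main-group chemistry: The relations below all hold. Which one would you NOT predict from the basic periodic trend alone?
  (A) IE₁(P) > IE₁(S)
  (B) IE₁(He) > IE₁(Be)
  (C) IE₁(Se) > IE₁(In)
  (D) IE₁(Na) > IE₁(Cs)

The general trend: first ionization energy increases across a period and decreases down a group.
(A) P (period 3, group 15) vs S (period 3, group 16): the stated order contradicts the simple trend.
(B) He (period 1, group 18) vs Be (period 2, group 2): the stated order agrees with the simple trend.
(C) Se (period 4, group 16) vs In (period 5, group 13): the stated order agrees with the simple trend.
(D) Na (period 3, group 1) vs Cs (period 6, group 1): the stated order agrees with the simple trend.
The exception is (A): S (3p⁴) ionizes more easily than half-filled P (3p³) because the paired 3p electron in S is pushed out by e⁻–e⁻ repulsion.

(A)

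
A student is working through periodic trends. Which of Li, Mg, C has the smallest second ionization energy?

Mg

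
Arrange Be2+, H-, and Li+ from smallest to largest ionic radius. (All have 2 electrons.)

Be2+, Li+, H-

All of these have 2 electrons, so size is governed by nuclear charge alone: the more protons, the stronger the pull on the same electron cloud, and the smaller the ion.
Nuclear charges: Be2+ (Z=4), Li+ (Z=3), H- (Z=1).
Smallest to largest: Be2+ < Li+ < H-.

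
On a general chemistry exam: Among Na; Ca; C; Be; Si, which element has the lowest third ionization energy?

Si

The third ionization energy removes an electron from the +2 ion. For each element: Na²⁺ is already 1 electron into the core; Ca²⁺ is the bare [Ar] core; C²⁺ still has 2 valence electrons; Be²⁺ is the bare [He] core; Si²⁺ still has 2 valence electrons.
Breaking into a closed-shell core is much more expensive than removing a leftover valence electron — Ca, Na and Be have the largest IE_3 here.
Valence configurations: C²⁺ [He]2s², Si²⁺ [Ne]3s².
The numbers (kJ/mol): Na 6910, Ca 4912, C 4620, Be 14849, Si 3232.
So the third ionization energies run Si < C < Ca < Na < Be.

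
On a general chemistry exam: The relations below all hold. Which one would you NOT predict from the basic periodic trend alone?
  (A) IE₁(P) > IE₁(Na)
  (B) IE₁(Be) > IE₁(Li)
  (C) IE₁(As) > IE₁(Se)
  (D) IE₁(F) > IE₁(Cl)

(C)

The general trend: first ionization energy increases across a period and decreases down a group.
(A) P (period 3, group 15) vs Na (period 3, group 1): the stated order agrees with the simple trend.
(B) Be (period 2, group 2) vs Li (period 2, group 1): the stated order agrees with the simple trend.
(C) As (period 4, group 15) vs Se (period 4, group 16): the stated order contradicts the simple trend.
(D) F (period 2, group 17) vs Cl (period 3, group 17): the stated order agrees with the simple trend.
The exception is (C): Se (4p⁴) ionizes more easily than half-filled As (4p³).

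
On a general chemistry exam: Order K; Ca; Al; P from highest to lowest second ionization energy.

Consider each +1 ion: K⁺ is the bare [Ar] core; Ca⁺ still has 1 valence electron; Al⁺ still has 2 valence electrons; P⁺ still has 4 valence electrons.
Core electrons are held far more tightly than valence electrons, so K tops the IE_2 order.
Valence configurations: Ca⁺ [Ar]4s¹, Al⁺ [Ne]3s², P⁺ [Ne]3s²3p².
The numbers (kJ/mol): K 3052, Ca 1145, Al 1817, P 1907.
So the second ionization energies run Ca < Al < P < K.

K > P > Al > Ca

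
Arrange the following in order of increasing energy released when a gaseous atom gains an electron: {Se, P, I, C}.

P, C, Se, I

C is in period 2, group 14; P is in period 3, group 15; Se is in period 4, group 16; I is in period 5, group 17.
EA tends to increase across a period and decrease down a group, though the pattern is less regular than for IE or radius.
These span different periods and groups, so the two trends combine.
C > P: the two effects oppose for this pair; the down-group effect wins (122 vs 72 kJ/mol).
Se > C: the two effects oppose for this pair; the across-period effect wins (195 vs 122 kJ/mol).
I > Se: period and group pull opposite ways; the across-period shift dominates (295 vs 195 kJ/mol).
Tabulated electron affinity (kJ/mol): C 122, P 72, Se 195, I 295.
So from lowest to highest: P < C < Se < I.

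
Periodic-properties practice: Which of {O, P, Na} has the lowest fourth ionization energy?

P

Consider each +3 ion: O³⁺ still has 3 valence electrons; P³⁺ still has 2 valence electrons; Na³⁺ is already 2 electrons into the core.
Core electrons are held far more tightly than valence electrons, so Na tops the IE_4 order.
Valence configurations: O³⁺ [He]2s²2p¹, P³⁺ [Ne]3s².
Approximate IE_4 values (kJ/mol): O 7469, P 4964, Na 9543.
Hence IE_4: P < O < Na.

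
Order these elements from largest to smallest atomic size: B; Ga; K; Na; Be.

K > Na > Ga > Be > B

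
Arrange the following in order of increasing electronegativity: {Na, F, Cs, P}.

Cs < Na < P < F

EN rises left→right (higher Z_eff, smaller atoms) and falls top→bottom (larger, more shielded atoms).
Neither a single period nor a single group — weigh both effects.
Na > Cs: Na sits above Cs in group 1, so the down-group effect alone puts Na higher.
P > Na: P lies to the right of Na in period 3, so the across-period effect alone puts P higher.
F > P: relative to P, both the across-period and down-group shifts push F's electronegativity up.
Approximate values (Pauling): F 3.98, Na 0.93, P 2.19, Cs 0.79.
So from lowest to highest: Cs < Na < P < F.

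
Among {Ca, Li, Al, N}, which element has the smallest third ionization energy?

Al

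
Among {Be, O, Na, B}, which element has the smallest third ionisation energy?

B

The third ionization energy removes an electron from the +2 ion. For each element: Be²⁺ is the bare [He] core; O²⁺ still has 4 valence electrons; Na²⁺ is already 1 electron into the core; B²⁺ still has 1 valence electron.
Pulling an electron out of a noble-gas core costs far more than removing a remaining valence electron, so Na and Be sit at the high end of IE_3.
Valence configurations: O²⁺ [He]2s²2p², B²⁺ [He]2s¹.
Tabulated IE_3 (kJ/mol): Be 14849, O 5300, Na 6910, B 3660.
So the third ionization energies run B < O < Na < Be.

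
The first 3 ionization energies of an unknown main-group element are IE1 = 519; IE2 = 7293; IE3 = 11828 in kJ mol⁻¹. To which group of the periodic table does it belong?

Group 1

Look for the largest jump between consecutive ionization energies: IE2/IE1 ≈ 14.1, far larger than any earlier ratio.
That jump marks the point where a core electron is being removed. So the atom has 1 valence electron.
A main-group element with 1 valence electron is in group 1.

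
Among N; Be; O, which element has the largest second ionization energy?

After 1 electron has been removed, what remains? N⁺ still has 4 valence electrons; Be⁺ still has 1 valence electron; O⁺ still has 5 valence electrons.
All are still removing valence electrons, so compare the +1 ions as you would atoms: IE_2 generally rises across a period (higher Z_eff) and falls down a group (larger shell), subject to the usual subshell exceptions.
Valence configurations: N⁺ [He]2s²2p², Be⁺ [He]2s¹, O⁺ [He]2s²2p³.
The numbers (kJ/mol): N 2856, Be 1757, O 3388.
So the second ionization energies run Be < N < O.

O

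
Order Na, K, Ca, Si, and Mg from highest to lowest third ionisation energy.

Mg, Na, Ca, K, Si

The third ionization energy removes an electron from the +2 ion. For each element: Na²⁺ is already 1 electron into the core; K²⁺ is already 1 electron into the core; Ca²⁺ is the bare [Ar] core; Si²⁺ still has 2 valence electrons; Mg²⁺ is the bare [Ne] core.
Core electrons are held far more tightly than valence electrons, so K, Ca, Na and Mg top the IE_3 order.
The numbers (kJ/mol): Na 6910, K 4420, Ca 4912, Si 3232, Mg 7733.
Putting it together, IE_3: Si < K < Ca < Na < Mg.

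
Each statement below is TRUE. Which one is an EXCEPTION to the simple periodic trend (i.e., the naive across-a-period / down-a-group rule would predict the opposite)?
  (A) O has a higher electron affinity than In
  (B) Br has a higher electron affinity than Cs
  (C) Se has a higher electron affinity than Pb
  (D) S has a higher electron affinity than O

The general trend: electron affinity increases across a period and decreases down a group.
(A) O (period 2, group 16) vs In (period 5, group 13): the stated order agrees with the simple trend.
(B) Br (period 4, group 17) vs Cs (period 6, group 1): the stated order agrees with the simple trend.
(C) Se (period 4, group 16) vs Pb (period 6, group 14): the stated order agrees with the simple trend.
(D) S (period 3, group 16) vs O (period 2, group 16): the stated order contradicts the simple trend.
The exception is (D): the compact 2p subshell of O repels the added electron more than S's larger 3p does.

(D)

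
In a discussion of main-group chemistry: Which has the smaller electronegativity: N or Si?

Si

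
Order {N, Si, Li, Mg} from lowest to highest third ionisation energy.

Si, N, Mg, Li

After 2 electrons have been removed, what remains? N²⁺ still has 3 valence electrons; Si²⁺ still has 2 valence electrons; Li²⁺ is already 1 electron into the core; Mg²⁺ is the bare [Ne] core.
Core electrons are held far more tightly than valence electrons, so Mg and Li top the IE_3 order.
Valence configurations: N²⁺ [He]2s²2p¹, Si²⁺ [Ne]3s².
Tabulated IE_3 (kJ/mol): N 4578, Si 3232, Li 11815, Mg 7733.
So the third ionization energies run Si < N < Mg < Li.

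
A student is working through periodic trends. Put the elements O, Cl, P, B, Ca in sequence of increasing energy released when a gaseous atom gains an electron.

Ca < B < P < O < Cl

B is in period 2, group 13; O is in period 2, group 16; P is in period 3, group 15; Cl is in period 3, group 17; Ca is in period 4, group 2.
Adding an electron releases more energy for atoms nearer the top right (short of the noble gases).
Neither a single period nor a single group — weigh both effects.
B > Ca: relative to Ca, both the across-period and down-group shifts push B's electron affinity up.
P > B: period and group pull opposite ways; the across-period shift dominates (72 vs 27 kJ/mol).
O > P: relative to P, both the across-period and down-group shifts push O's electron affinity up.
Cl > O: period and group pull opposite ways; the across-period shift dominates (349 vs 141 kJ/mol).
For reference (kJ/mol): B 27, O 141, P 72, Cl 349, Ca 2.
So from lowest to highest: Ca < B < P < O < Cl.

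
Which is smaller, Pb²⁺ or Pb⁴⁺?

Pb⁴⁺

Both ions have Z = 82 protons, but Pb⁴⁺ has lost more electrons, so its remaining electrons feel a larger effective nuclear charge per electron and are pulled in more tightly.
Higher positive charge → smaller ion, so Pb²⁺ > Pb⁴⁺.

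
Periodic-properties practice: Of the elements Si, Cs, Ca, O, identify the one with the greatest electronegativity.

O

O is in period 2, group 16; Si is in period 3, group 14; Ca is in period 4, group 2; Cs is in period 6, group 1.
Electronegativity increases across a period and decreases down a group, tracking effective nuclear charge and atomic size.
These span different periods and groups, so the two trends combine.
Ca > Cs: both effects reinforce here, so Ca is clearly the higher of the two.
Si > Ca: relative to Ca, both the across-period and down-group shifts push Si's electronegativity up.
O > Si: relative to Si, both the across-period and down-group shifts push O's electronegativity up.
Approximate values (Pauling): O 3.44, Si 1.90, Ca 1.00, Cs 0.79.
The greatest electronegativity among these belongs to O.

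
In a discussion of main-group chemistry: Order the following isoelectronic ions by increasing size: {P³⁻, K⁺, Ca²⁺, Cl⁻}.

Ca²⁺ < K⁺ < Cl⁻ < P³⁻

All of these have 18 electrons, so size is governed by nuclear charge alone: the more protons, the stronger the pull on the same electron cloud, and the smaller the ion.
Nuclear charges: Ca²⁺ (Z=20), K⁺ (Z=19), Cl⁻ (Z=17), P³⁻ (Z=15).
Smallest to largest: Ca²⁺ < K⁺ < Cl⁻ < P³⁻.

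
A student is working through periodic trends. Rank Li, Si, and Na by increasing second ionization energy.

The second ionization energy removes an electron from the +1 ion. For each element: Li⁺ is the bare [He] core; Si⁺ still has 3 valence electrons; Na⁺ is the bare [Ne] core.
Breaking into a closed-shell core is much more expensive than removing a leftover valence electron — Na and Li have the largest IE_2 here.
The numbers (kJ/mol): Li 7298, Si 1577, Na 4562.
Putting it together, IE_2: Si < Na < Li.

Si, Na, Li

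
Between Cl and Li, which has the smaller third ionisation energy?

Cl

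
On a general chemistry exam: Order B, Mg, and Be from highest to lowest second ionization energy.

After 1 electron has been removed, what remains? B⁺ still has 2 valence electrons; Mg⁺ still has 1 valence electron; Be⁺ still has 1 valence electron.
All are still removing valence electrons, so compare the +1 ions as you would atoms: IE_2 generally rises across a period (higher Z_eff) and falls down a group (larger shell), subject to the usual subshell exceptions.
Valence configurations: B⁺ [He]2s², Mg⁺ [Ne]3s¹, Be⁺ [He]2s¹.
Approximate IE_2 values (kJ/mol): B 2427, Mg 1451, Be 1757.
So the second ionization energies run Mg < Be < B.

B, Be, Mg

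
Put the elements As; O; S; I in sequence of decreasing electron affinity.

O is in period 2, group 16; S is in period 3, group 16; As is in period 4, group 15; I is in period 5, group 17.
Adding an electron releases more energy for atoms nearer the top right (short of the noble gases).
Neither a single period nor a single group — weigh both effects.
O > As: both effects reinforce here, so O is clearly the higher of the two.
S > O: this pair runs against the simple trend — see the exception note.
I > S: the two effects oppose for this pair; the across-period effect wins (295 vs 200 kJ/mol).
Note the exception: S has a higher electron affinity than O, contrary to the simple trend — the compact 2p subshell of O repels the added electron more than S's larger 3p does.
For reference (kJ/mol): O 141, S 200, As 78, I 295.
So from highest to lowest: I > S > O > As.

I, S, O, As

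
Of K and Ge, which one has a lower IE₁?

K

K is in period 4, group 1; Ge is in period 4, group 14.
Across a period the outer electron is held more tightly (higher IE₁); down a group it sits in a higher shell, more shielded, and comes off more easily.
All lie in period 4, so first ionization energy increases left to right.
So K has the lower IE₁ (K < Ge).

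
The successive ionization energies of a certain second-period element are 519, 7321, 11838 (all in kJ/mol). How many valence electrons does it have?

1

Look for the largest jump between consecutive ionization energies: IE2/IE1 ≈ 14.1, far larger than any earlier ratio.
That jump marks the point where a core electron is being removed. So the atom has 1 valence electron.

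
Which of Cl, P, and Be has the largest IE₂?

Cl

Consider each +1 ion: Cl⁺ still has 6 valence electrons; P⁺ still has 4 valence electrons; Be⁺ still has 1 valence electron.
All are still removing valence electrons, so compare the +1 ions as you would atoms: IE_2 generally rises across a period (higher Z_eff) and falls down a group (larger shell), subject to the usual subshell exceptions.
Valence configurations: Cl⁺ [Ne]3s²3p⁴, P⁺ [Ne]3s²3p², Be⁺ [He]2s¹.
Tabulated IE_2 (kJ/mol): Cl 2298, P 1907, Be 1757.
Overall IE_2 order: Be < P < Cl.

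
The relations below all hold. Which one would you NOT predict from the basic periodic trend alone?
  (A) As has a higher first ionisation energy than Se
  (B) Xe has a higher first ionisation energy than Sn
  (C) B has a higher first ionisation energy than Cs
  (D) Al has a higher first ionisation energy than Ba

(A)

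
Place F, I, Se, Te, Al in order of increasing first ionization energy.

Al < Te < Se < I < F

F is in period 2, group 17; Al is in period 3, group 13; Se is in period 4, group 16; Te is in period 5, group 16; I is in period 5, group 17.
First ionization energy rises across a period (greater Z_eff holds electrons more tightly) and falls down a group (valence electrons are farther from the nucleus).
Here both period and group differ, so the two effects have to be weighed against each other.
Te > Al: period and group pull opposite ways; the across-period shift dominates (869 vs 578 kJ/mol).
Se > Te: they share group 16; the group trend gives Se the larger value.
I > Se: the two effects oppose for this pair; the across-period effect wins (1008 vs 941 kJ/mol).
F > I: F sits above I in group 17, so the down-group effect alone puts F higher.
For reference (kJ/mol): F 1681, Al 578, Se 941, Te 869, I 1008.
So from lowest to highest: Al < Te < Se < I < F.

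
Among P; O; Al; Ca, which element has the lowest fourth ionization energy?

P

Consider each +3 ion: P³⁺ still has 2 valence electrons; O³⁺ still has 3 valence electrons; Al³⁺ is the bare [Ne] core; Ca³⁺ is already 1 electron into the core.
Usually core removal costs more than valence removal, but here the competition is close: a tightly held n=2 valence electron can cost more to remove than an n=3 core electron, so the actual values have to decide it.
Valence configurations: P³⁺ [Ne]3s², O³⁺ [He]2s²2p¹.
Approximate IE_4 values (kJ/mol): P 4964, O 7469, Al 11577, Ca 6491.
Putting it together, IE_4: P < Ca < O < Al.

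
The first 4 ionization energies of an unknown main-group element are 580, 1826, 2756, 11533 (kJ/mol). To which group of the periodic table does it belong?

Group 13

Look for the largest jump between consecutive ionization energies: IE4/IE3 ≈ 4.2, far larger than any earlier ratio.
That jump marks the point where a core electron is being removed. So the atom has 3 valence electrons.
A main-group element with 3 valence electrons is in group 13.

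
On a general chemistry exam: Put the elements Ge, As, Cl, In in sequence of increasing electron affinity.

In < As < Ge < Cl

Cl is in period 3, group 17; Ge is in period 4, group 14; As is in period 4, group 15; In is in period 5, group 13.
Adding an electron releases more energy for atoms nearer the top right (short of the noble gases).
These span different periods and groups, so the two trends combine.
As > In: relative to In, both the across-period and down-group shifts push As's electron affinity up.
Ge > As: this pair runs against the simple trend — see the exception note.
Cl > Ge: relative to Ge, both the across-period and down-group shifts push Cl's electron affinity up.
Note the exception: Ge has a higher electron affinity than As, contrary to the simple trend — adding an electron to As's half-filled 4p³ is unfavourable, so Ge (4p²) has the more exothermic EA.
For reference (kJ/mol): Cl 349, Ge 119, As 78, In 29.
So from lowest to highest: In < As < Ge < Cl.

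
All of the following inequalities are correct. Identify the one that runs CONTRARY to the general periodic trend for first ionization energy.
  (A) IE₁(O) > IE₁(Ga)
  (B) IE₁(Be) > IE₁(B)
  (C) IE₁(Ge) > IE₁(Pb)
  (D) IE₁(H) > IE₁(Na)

The general trend: first ionization energy increases across a period and decreases down a group.
(A) O (period 2, group 16) vs Ga (period 4, group 13): the stated order agrees with the simple trend.
(B) Be (period 2, group 2) vs B (period 2, group 13): the stated order contradicts the simple trend.
(C) Ge (period 4, group 14) vs Pb (period 6, group 14): the stated order agrees with the simple trend.
(D) H (period 1, group 1) vs Na (period 3, group 1): the stated order agrees with the simple trend.
The exception is (B): removing B's lone 2p electron is easier than breaking Be's filled 2s².

(B)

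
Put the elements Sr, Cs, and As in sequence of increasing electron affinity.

Sr < Cs < As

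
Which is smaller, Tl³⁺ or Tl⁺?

Tl³⁺

Both ions have Z = 81 protons, but Tl³⁺ has lost more electrons, so its remaining electrons feel a larger effective nuclear charge per electron and are pulled in more tightly.
Higher positive charge → smaller ion, so Tl⁺ > Tl³⁺.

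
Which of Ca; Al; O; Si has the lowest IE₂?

Ca

The second ionization energy removes an electron from the +1 ion. For each element: Ca⁺ still has 1 valence electron; Al⁺ still has 2 valence electrons; O⁺ still has 5 valence electrons; Si⁺ still has 3 valence electrons.
All are still removing valence electrons, so compare the +1 ions as you would atoms: IE_2 generally rises across a period (higher Z_eff) and falls down a group (larger shell), subject to the usual subshell exceptions.
Valence configurations: Ca⁺ [Ar]4s¹, Al⁺ [Ne]3s², O⁺ [He]2s²2p³, Si⁺ [Ne]3s²3p¹.
Si⁺ loses a lone 3p electron whereas Al⁺ must break into a filled 3s² pair, so IE_2(Al) > IE_2(Si) even though Si has the higher nuclear charge.
The numbers (kJ/mol): Ca 1145, Al 1817, O 3388, Si 1577.
Putting it together, IE_2: Ca < Si < Al < O.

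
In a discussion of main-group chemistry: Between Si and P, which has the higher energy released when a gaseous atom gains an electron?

Si is in period 3, group 14; P is in period 3, group 15.
Adding an electron releases more energy for atoms nearer the top right (short of the noble gases).
All lie in period 3; the across-period trend (electron affinity increases left to right) applies, with the exception below.
Note the exception: Si has a higher electron affinity than P, contrary to the simple trend — adding an electron to P's half-filled 3p³ is unfavourable, so Si (3p²) has the more exothermic EA.
Approximate values (kJ/mol): Si 134, P 72.
So Si has the higher energy released when a gaseous atom gains an electron (Si > P).

Si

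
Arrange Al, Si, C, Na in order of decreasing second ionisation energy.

The second ionization energy removes an electron from the +1 ion. For each element: Al⁺ still has 2 valence electrons; Si⁺ still has 3 valence electrons; C⁺ still has 3 valence electrons; Na⁺ is the bare [Ne] core.
Core electrons are held far more tightly than valence electrons, so Na tops the IE_2 order.
Valence configurations: Al⁺ [Ne]3s², Si⁺ [Ne]3s²3p¹, C⁺ [He]2s²2p¹.
Si⁺ loses a lone 3p electron whereas Al⁺ must break into a filled 3s² pair, so IE_2(Al) > IE_2(Si) even though Si has the higher nuclear charge.
Approximate IE_2 values (kJ/mol): Al 1817, Si 1577, C 2353, Na 4562.
Overall IE_2 order: Si < Al < C < Na.

Na, C, Al, Si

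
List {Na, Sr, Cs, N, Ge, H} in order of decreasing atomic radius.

Radius decreases left→right (rising Z_eff, same n) and increases top→bottom (higher n).
These span different periods and groups, so the two trends combine.
N > H: the two effects oppose for this pair; the down-group effect wins (71 vs 32 pm).
Ge > N: both effects reinforce here, so Ge is clearly the larger of the two.
Na > Ge: period and group pull opposite ways; the across-period shift dominates (155 vs 121 pm).
Sr > Na: period and group pull opposite ways; the down-group shift dominates (185 vs 155 pm).
Cs > Sr: relative to Sr, both the across-period and down-group shifts push Cs's atomic radius up.
Tabulated atomic radius (pm): H 32, N 71, Na 155, Ge 121, Sr 185, Cs 232.
So from largest to smallest: Cs > Sr > Na > Ge > N > H.

Cs, Sr, Na, Ge, N, H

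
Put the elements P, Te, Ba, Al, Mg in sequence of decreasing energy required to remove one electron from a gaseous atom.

P > Te > Mg > Al > Ba

Mg is in period 3, group 2; Al is in period 3, group 13; P is in period 3, group 15; Te is in period 5, group 16; Ba is in period 6, group 2.
IE₁ increases left→right with effective nuclear charge and decreases top→bottom as the valence shell moves farther out.
These span different periods and groups, so the two trends combine.
Al > Ba: both effects reinforce here, so Al is clearly the higher of the two.
Mg > Al: this pair runs against the simple trend — see the exception note.
Te > Mg: the two effects oppose for this pair; the across-period effect wins (869 vs 738 kJ/mol).
P > Te: period and group pull opposite ways; the down-group shift dominates (1012 vs 869 kJ/mol).
Note the exception: Mg has a higher first ionization energy than Al, contrary to the simple trend — Al's single 3p electron is easier to remove than one from Mg's filled 3s².
For reference (kJ/mol): Mg 738, Al 578, P 1012, Te 869, Ba 503.
So from highest to lowest: P > Te > Mg > Al > Ba.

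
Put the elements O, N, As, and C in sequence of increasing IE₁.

As < C < O < N

Removing the outermost electron gets harder across a period and easier down a group.
Neither a single period nor a single group — weigh both effects.
C > As: period and group pull opposite ways; the down-group shift dominates (1086 vs 947 kJ/mol).
O > C: O lies to the right of C in period 2, so the across-period effect alone puts O higher.
N > O: this pair runs against the simple trend — see the exception note.
Note the exception: N has a higher first ionization energy than O, contrary to the simple trend — pairing an electron in O's 2p⁴ costs repulsion energy, so O ionizes more easily than half-filled N (2p³).
For reference (kJ/mol): C 1086, N 1402, O 1314, As 947.
So from lowest to highest: As < C < O < N.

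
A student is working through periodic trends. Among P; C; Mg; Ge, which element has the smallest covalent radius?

C is in period 2, group 14; Mg is in period 3, group 2; P is in period 3, group 15; Ge is in period 4, group 14.
Across a period the added protons contract the valence shell; down a group each new principal shell makes the atom larger.
Neither a single period nor a single group — weigh both effects.
P > C: period and group pull opposite ways; the down-group shift dominates (111 vs 75 pm).
Ge > P: relative to P, both the across-period and down-group shifts push Ge's atomic radius up.
Mg > Ge: period and group pull opposite ways; the across-period shift dominates (139 vs 121 pm).
Tabulated atomic radius (pm): C 75, Mg 139, P 111, Ge 121.
The smallest covalent radius among these belongs to C.

C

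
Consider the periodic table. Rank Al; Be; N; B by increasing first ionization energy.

Al < B < Be < N

Be is in period 2, group 2; B is in period 2, group 13; N is in period 2, group 15; Al is in period 3, group 13.
Removing the outermost electron gets harder across a period and easier down a group.
These span different periods and groups, so the two trends combine.
B > Al: B sits above Al in group 13, so the down-group effect alone puts B higher.
Be > B: this pair runs against the simple trend — see the exception note.
N > Be: N lies to the right of Be in period 2, so the across-period effect alone puts N higher.
Note the exception: Be has a higher first ionization energy than B, contrary to the simple trend — removing B's lone 2p electron is easier than breaking Be's filled 2s².
Tabulated first ionization energy (kJ/mol): Be 900, B 801, N 1402, Al 578.
So from lowest to highest: Al < B < Be < N.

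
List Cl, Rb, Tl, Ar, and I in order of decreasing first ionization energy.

Ar > Cl > I > Tl > Rb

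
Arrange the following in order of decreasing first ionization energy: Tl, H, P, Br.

H > Br > P > Tl

Removing the outermost electron gets harder across a period and easier down a group.
Neither a single period nor a single group — weigh both effects.
P > Tl: relative to Tl, both the across-period and down-group shifts push P's first ionization energy up.
Br > P: the two effects oppose for this pair; the across-period effect wins (1140 vs 1012 kJ/mol).
H > Br: period and group pull opposite ways; the down-group shift dominates (1312 vs 1140 kJ/mol).
For reference (kJ/mol): H 1312, P 1012, Br 1140, Tl 589.
So from highest to lowest: H > Br > P > Tl.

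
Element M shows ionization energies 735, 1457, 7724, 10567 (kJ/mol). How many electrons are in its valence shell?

Look for the largest jump between consecutive ionization energies: IE3/IE2 ≈ 5.3, far larger than any earlier ratio.
That jump marks the point where a core electron is being removed. So the atom has 2 valence electrons.

2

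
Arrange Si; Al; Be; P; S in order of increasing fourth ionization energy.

Si < S < P < Al < Be

The fourth ionization energy removes an electron from the +3 ion. For each element: Si³⁺ still has 1 valence electron; Al³⁺ is the bare [Ne] core; Be³⁺ is already 1 electron into the core; P³⁺ still has 2 valence electrons; S³⁺ still has 3 valence electrons.
Core electrons are held far more tightly than valence electrons, so Al and Be top the IE_4 order.
Valence configurations: Si³⁺ [Ne]3s¹, P³⁺ [Ne]3s², S³⁺ [Ne]3s²3p¹.
S³⁺ loses a lone 3p electron whereas P³⁺ must break into a filled 3s² pair, so IE_4(P) > IE_4(S) even though S has the higher nuclear charge.
Tabulated IE_4 (kJ/mol): Si 4356, Al 11577, Be 21007, P 4964, S 4556.
Hence IE_4: Si < S < P < Al < Be.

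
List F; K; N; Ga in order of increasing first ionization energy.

K < Ga < N < F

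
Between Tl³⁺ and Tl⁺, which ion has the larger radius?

Both ions have Z = 81 protons, but Tl³⁺ has lost more electrons, so its remaining electrons feel a larger effective nuclear charge per electron and are pulled in more tightly.
Higher positive charge → smaller ion, so Tl⁺ > Tl³⁺.

Tl⁺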